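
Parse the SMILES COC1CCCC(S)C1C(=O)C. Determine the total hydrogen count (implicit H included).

16

Walk through each heavy atom and fill implicit hydrogens from standard valence (C 4, N 3, O 2, S 2, halogen 1):
  atom 1: C, bond orders sum to 1 (valence 4) → 3 H
  atom 2: O, bond orders sum to 2 (valence 2) → 0 H
  atom 3: C, bond orders sum to 3 (valence 4) → 1 H
  atom 4: C, bond orders sum to 2 (valence 4) → 2 H
  atom 5: C, bond orders sum to 2 (valence 4) → 2 H
  atom 6: C, bond orders sum to 2 (valence 4) → 2 H
  atom 7: C, bond orders sum to 3 (valence 4) → 1 H
  atom 8: S, bond orders sum to 1 (valence 2) → 1 H
  atom 9: C, bond orders sum to 3 (valence 4) → 1 H
  atom 10: C, bond orders sum to 4 (valence 4) → 0 H
  atom 11: O, bond orders sum to 2 (valence 2) → 0 H
  atom 12: C, bond orders sum to 1 (valence 4) → 3 H
Total hydrogens: 16.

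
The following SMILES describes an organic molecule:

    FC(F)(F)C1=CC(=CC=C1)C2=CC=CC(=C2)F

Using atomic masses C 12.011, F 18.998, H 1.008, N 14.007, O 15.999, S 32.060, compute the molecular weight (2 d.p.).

240.20 g/mol

First, the molecular formula is C13H8F4 (counting implicit H from valence).
  C: 13 × 12.011 = 156.143
  F: 4 × 18.998 = 75.992
  H: 8 × 1.008 = 8.064
Sum: 13×12.011 + 4×18.998 + 8×1.008 = 240.199 → 240.20 g/mol.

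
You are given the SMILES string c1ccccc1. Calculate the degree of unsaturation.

4

Molecular formula: C6H6.
DoU = (2C + 2 + N − H − X) / 2, where X is the halogen count and O/S are ignored.
    = (2·6 + 2 + 0 − 6 − 0) / 2 = 8 / 2 = 4.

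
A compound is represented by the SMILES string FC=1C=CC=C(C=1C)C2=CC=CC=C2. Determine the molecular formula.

C13H11F

Walk through each heavy atom and fill implicit hydrogens from standard valence (C 4, N 3, O 2, S 2, halogen 1):
  atom 1: F (halogen, monovalent) → 0 H
  atom 2: C, bond orders sum to 4 (valence 4) → 0 H
  atom 3: C, bond orders sum to 3 (valence 4) → 1 H
  atom 4: C, bond orders sum to 3 (valence 4) → 1 H
  atom 5: C, bond orders sum to 3 (valence 4) → 1 H
  atom 6: C, bond orders sum to 4 (valence 4) → 0 H
  atom 7: C, bond orders sum to 4 (valence 4) → 0 H
  atom 8: C, bond orders sum to 1 (valence 4) → 3 H
  atom 9: C, bond orders sum to 4 (valence 4) → 0 H
  atom 10: C, bond orders sum to 3 (valence 4) → 1 H
  atom 11: C, bond orders sum to 3 (valence 4) → 1 H
  atom 12: C, bond orders sum to 3 (valence 4) → 1 H
  atom 13: C, bond orders sum to 3 (valence 4) → 1 H
  atom 14: C, bond orders sum to 3 (valence 4) → 1 H
Totals → C:13, H:11, F:1.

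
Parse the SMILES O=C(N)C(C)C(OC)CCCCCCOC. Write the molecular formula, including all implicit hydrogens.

C12H25NO3

Walk through each heavy atom and fill implicit hydrogens from standard valence (C 4, N 3, O 2, S 2, halogen 1):
  atom 1: O, bond orders sum to 2 (valence 2) → 0 H
  atom 2: C, bond orders sum to 4 (valence 4) → 0 H
  atom 3: N, bond orders sum to 1 (valence 3) → 2 H
  atom 4: C, bond orders sum to 3 (valence 4) → 1 H
  atom 5: C, bond orders sum to 1 (valence 4) → 3 H
  atom 6: C, bond orders sum to 3 (valence 4) → 1 H
  atom 7: O, bond orders sum to 2 (valence 2) → 0 H
  atom 8: C, bond orders sum to 1 (valence 4) → 3 H
  atom 9: C, bond orders sum to 2 (valence 4) → 2 H
  atom 10: C, bond orders sum to 2 (valence 4) → 2 H
  atom 11: C, bond orders sum to 2 (valence 4) → 2 H
  atom 12: C, bond orders sum to 2 (valence 4) → 2 H
  atom 13: C, bond orders sum to 2 (valence 4) → 2 H
  atom 14: C, bond orders sum to 2 (valence 4) → 2 H
  atom 15: O, bond orders sum to 2 (valence 2) → 0 H
  atom 16: C, bond orders sum to 1 (valence 4) → 3 H
Totals → C:12, H:25, N:1, O:3.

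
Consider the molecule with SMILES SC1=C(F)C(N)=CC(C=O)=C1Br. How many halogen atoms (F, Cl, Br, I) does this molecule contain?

Halogen atoms appear at heavy-atom positions 4, 12 (1×Br, 1×F).
Other groups present: 1 aldehyde, 1 primary amine, 1 thiol.
Halogen count: 2.

2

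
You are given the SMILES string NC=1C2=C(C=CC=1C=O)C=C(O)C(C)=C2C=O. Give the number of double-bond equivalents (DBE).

9

Molecular formula: C13H11NO3.
DoU = (2C + 2 + N − H − X) / 2, where X is the halogen count and O/S are ignored.
    = (2·13 + 2 + 1 − 11 − 0) / 2 = 18 / 2 = 9.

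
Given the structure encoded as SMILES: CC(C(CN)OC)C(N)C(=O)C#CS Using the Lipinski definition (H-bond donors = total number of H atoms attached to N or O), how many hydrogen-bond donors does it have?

4

Donors: find every N or O and count the H atoms it carries.
  atom 5 (N): bond orders sum to 1 → 2 H
  atom 6 (O): bond orders sum to 2 → 0 H
  atom 9 (N): bond orders sum to 1 → 2 H
  atom 11 (O): bond orders sum to 2 → 0 H
Lipinski HBD = 4.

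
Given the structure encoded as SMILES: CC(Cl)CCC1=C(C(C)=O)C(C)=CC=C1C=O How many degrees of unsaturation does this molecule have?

6

Degree of unsaturation = (number of rings) + (number of π bonds).
Ring closures in the SMILES: 1.
π bonds: 5 double bonds (each 1 DoU) → 5 DoU from unsaturation.
Total DoU = 1 + 5 = 6.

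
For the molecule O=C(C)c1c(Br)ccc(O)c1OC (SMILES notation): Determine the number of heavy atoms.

Every atom symbol written in the SMILES (organic subset) is one heavy atom; implicit H are not written.
Heavy atoms by element → Br:1, C:9, O:3.
Total: 13.

13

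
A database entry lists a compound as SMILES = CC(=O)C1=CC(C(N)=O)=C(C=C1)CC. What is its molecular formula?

C11H13NO2

Walk through each heavy atom and fill implicit hydrogens from standard valence (C 4, N 3, O 2, S 2, halogen 1):
  atom 1: C, bond orders sum to 1 (valence 4) → 3 H
  atom 2: C, bond orders sum to 4 (valence 4) → 0 H
  atom 3: O, bond orders sum to 2 (valence 2) → 0 H
  atom 4: C, bond orders sum to 4 (valence 4) → 0 H
  atom 5: C, bond orders sum to 3 (valence 4) → 1 H
  atom 6: C, bond orders sum to 4 (valence 4) → 0 H
  atom 7: C, bond orders sum to 4 (valence 4) → 0 H
  atom 8: N, bond orders sum to 1 (valence 3) → 2 H
  atom 9: O, bond orders sum to 2 (valence 2) → 0 H
  atom 10: C, bond orders sum to 4 (valence 4) → 0 H
  atom 11: C, bond orders sum to 3 (valence 4) → 1 H
  atom 12: C, bond orders sum to 3 (valence 4) → 1 H
  atom 13: C, bond orders sum to 2 (valence 4) → 2 H
  atom 14: C, bond orders sum to 1 (valence 4) → 3 H
Totals → C:11, H:13, N:1, O:2.
In Hill order: C11H13NO2.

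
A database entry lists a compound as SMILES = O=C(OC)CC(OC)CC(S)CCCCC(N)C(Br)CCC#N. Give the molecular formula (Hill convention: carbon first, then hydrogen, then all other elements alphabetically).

Walk through each heavy atom and fill implicit hydrogens from standard valence (C 4, N 3, O 2, S 2, halogen 1):
  atom 1: O, bond orders sum to 2 (valence 2) → 0 H
  atom 2: C, bond orders sum to 4 (valence 4) → 0 H
  atom 3: O, bond orders sum to 2 (valence 2) → 0 H
  atom 4: C, bond orders sum to 1 (valence 4) → 3 H
  atom 5: C, bond orders sum to 2 (valence 4) → 2 H
  atom 6: C, bond orders sum to 3 (valence 4) → 1 H
  atom 7: O, bond orders sum to 2 (valence 2) → 0 H
  atom 8: C, bond orders sum to 1 (valence 4) → 3 H
  atom 9: C, bond orders sum to 2 (valence 4) → 2 H
  atom 10: C, bond orders sum to 3 (valence 4) → 1 H
  atom 11: S, bond orders sum to 1 (valence 2) → 1 H
  atom 12: C, bond orders sum to 2 (valence 4) → 2 H
  atom 13: C, bond orders sum to 2 (valence 4) → 2 H
  atom 14: C, bond orders sum to 2 (valence 4) → 2 H
  atom 15: C, bond orders sum to 2 (valence 4) → 2 H
  atom 16: C, bond orders sum to 3 (valence 4) → 1 H
  atom 17: N, bond orders sum to 1 (valence 3) → 2 H
  atom 18: C, bond orders sum to 3 (valence 4) → 1 H
  atom 19: Br (halogen, monovalent) → 0 H
  atom 20: C, bond orders sum to 2 (valence 4) → 2 H
  atom 21: C, bond orders sum to 2 (valence 4) → 2 H
  atom 22: C, bond orders sum to 4 (valence 4) → 0 H
  atom 23: N, bond orders sum to 3 (valence 3) → 0 H
Totals → C:16, H:29, Br:1, N:2, O:3, S:1.

C16H29BrN2O3S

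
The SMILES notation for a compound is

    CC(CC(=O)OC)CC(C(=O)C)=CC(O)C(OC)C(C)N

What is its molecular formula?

Walk through each heavy atom and fill implicit hydrogens from standard valence (C 4, N 3, O 2, S 2, halogen 1):
  atom 1: C, bond orders sum to 1 (valence 4) → 3 H
  atom 2: C, bond orders sum to 3 (valence 4) → 1 H
  atom 3: C, bond orders sum to 2 (valence 4) → 2 H
  atom 4: C, bond orders sum to 4 (valence 4) → 0 H
  atom 5: O, bond orders sum to 2 (valence 2) → 0 H
  atom 6: O, bond orders sum to 2 (valence 2) → 0 H
  atom 7: C, bond orders sum to 1 (valence 4) → 3 H
  atom 8: C, bond orders sum to 2 (valence 4) → 2 H
  atom 9: C, bond orders sum to 4 (valence 4) → 0 H
  atom 10: C, bond orders sum to 4 (valence 4) → 0 H
  atom 11: O, bond orders sum to 2 (valence 2) → 0 H
  atom 12: C, bond orders sum to 1 (valence 4) → 3 H
  atom 13: C, bond orders sum to 3 (valence 4) → 1 H
  atom 14: C, bond orders sum to 3 (valence 4) → 1 H
  atom 15: O, bond orders sum to 1 (valence 2) → 1 H
  atom 16: C, bond orders sum to 3 (valence 4) → 1 H
  atom 17: O, bond orders sum to 2 (valence 2) → 0 H
  atom 18: C, bond orders sum to 1 (valence 4) → 3 H
  atom 19: C, bond orders sum to 3 (valence 4) → 1 H
  atom 20: C, bond orders sum to 1 (valence 4) → 3 H
  atom 21: N, bond orders sum to 1 (valence 3) → 2 H
Totals → C:15, H:27, N:1, O:5.

C15H27NO5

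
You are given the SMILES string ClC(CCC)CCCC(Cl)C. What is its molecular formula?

C9H18Cl2

Walk through each heavy atom and fill implicit hydrogens from standard valence (C 4, N 3, O 2, S 2, halogen 1):
  atom 1: Cl (halogen, monovalent) → 0 H
  atom 2: C, bond orders sum to 3 (valence 4) → 1 H
  atom 3: C, bond orders sum to 2 (valence 4) → 2 H
  atom 4: C, bond orders sum to 2 (valence 4) → 2 H
  atom 5: C, bond orders sum to 1 (valence 4) → 3 H
  atom 6: C, bond orders sum to 2 (valence 4) → 2 H
  atom 7: C, bond orders sum to 2 (valence 4) → 2 H
  atom 8: C, bond orders sum to 2 (valence 4) → 2 H
  atom 9: C, bond orders sum to 3 (valence 4) → 1 H
  atom 10: Cl (halogen, monovalent) → 0 H
  atom 11: C, bond orders sum to 1 (valence 4) → 3 H
Totals → C:9, H:18, Cl:2.
In Hill order: C9H18Cl2.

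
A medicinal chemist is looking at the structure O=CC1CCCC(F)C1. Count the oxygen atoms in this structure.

1

Scan the SMILES for O atoms (remember two-letter symbols like Cl and Br are single atoms).
Oxygen count: 1.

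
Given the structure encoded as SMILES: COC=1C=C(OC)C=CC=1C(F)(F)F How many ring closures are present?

1

In SMILES, each pair of matching ring-closure digits denotes one ring-closing bond; the number of such bonds equals the number of independent rings.
Ring-closure bonds here: 1.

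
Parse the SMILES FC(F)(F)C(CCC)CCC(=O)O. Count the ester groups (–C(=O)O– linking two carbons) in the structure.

0

Scan the SMILES for the ester motif — none present.
Groups that are present: 1 carboxylic acid.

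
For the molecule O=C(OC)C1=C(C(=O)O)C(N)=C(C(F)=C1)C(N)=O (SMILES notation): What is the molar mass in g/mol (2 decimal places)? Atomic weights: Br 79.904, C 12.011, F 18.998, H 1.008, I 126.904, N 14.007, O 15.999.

First, the molecular formula is C10H9FN2O5 (counting implicit H from valence).
  C: 10 × 12.011 = 120.110
  F: 1 × 18.998 = 18.998
  H: 9 × 1.008 = 9.072
  N: 2 × 14.007 = 28.014
  O: 5 × 15.999 = 79.995
Sum: 10×12.011 + 1×18.998 + 9×1.008 + 2×14.007 + 5×15.999 = 256.189 → 256.19 g/mol.

256.19 g/mol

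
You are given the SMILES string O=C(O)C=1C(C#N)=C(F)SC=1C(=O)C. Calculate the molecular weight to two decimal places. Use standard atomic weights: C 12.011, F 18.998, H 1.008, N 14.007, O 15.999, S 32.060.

First, the molecular formula is C8H4FNO3S (counting implicit H from valence).
  C: 8 × 12.011 = 96.088
  F: 1 × 18.998 = 18.998
  H: 4 × 1.008 = 4.032
  N: 1 × 14.007 = 14.007
  O: 3 × 15.999 = 47.997
  S: 1 × 32.060 = 32.060
Sum: 8×12.011 + 1×18.998 + 4×1.008 + 1×14.007 + 3×15.999 + 1×32.060 = 213.182 → 213.18 g/mol.

213.18 g/mol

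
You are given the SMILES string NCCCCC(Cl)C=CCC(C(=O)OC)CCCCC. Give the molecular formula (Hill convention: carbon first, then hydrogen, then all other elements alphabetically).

Walk through each heavy atom and fill implicit hydrogens from standard valence (C 4, N 3, O 2, S 2, halogen 1):
  atom 1: N, bond orders sum to 1 (valence 3) → 2 H
  atom 2: C, bond orders sum to 2 (valence 4) → 2 H
  atom 3: C, bond orders sum to 2 (valence 4) → 2 H
  atom 4: C, bond orders sum to 2 (valence 4) → 2 H
  atom 5: C, bond orders sum to 2 (valence 4) → 2 H
  atom 6: C, bond orders sum to 3 (valence 4) → 1 H
  atom 7: Cl (halogen, monovalent) → 0 H
  atom 8: C, bond orders sum to 3 (valence 4) → 1 H
  atom 9: C, bond orders sum to 3 (valence 4) → 1 H
  atom 10: C, bond orders sum to 2 (valence 4) → 2 H
  atom 11: C, bond orders sum to 3 (valence 4) → 1 H
  atom 12: C, bond orders sum to 4 (valence 4) → 0 H
  atom 13: O, bond orders sum to 2 (valence 2) → 0 H
  atom 14: O, bond orders sum to 2 (valence 2) → 0 H
  atom 15: C, bond orders sum to 1 (valence 4) → 3 H
  atom 16: C, bond orders sum to 2 (valence 4) → 2 H
  atom 17: C, bond orders sum to 2 (valence 4) → 2 H
  atom 18: C, bond orders sum to 2 (valence 4) → 2 H
  atom 19: C, bond orders sum to 2 (valence 4) → 2 H
  atom 20: C, bond orders sum to 1 (valence 4) → 3 H
Totals → C:16, H:30, Cl:1, N:1, O:2.
In Hill order: C16H30ClNO2.

C16H30ClNO2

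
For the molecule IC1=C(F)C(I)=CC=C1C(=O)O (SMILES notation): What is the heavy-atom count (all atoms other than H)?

12

Every atom symbol written in the SMILES (organic subset) is one heavy atom; implicit H are not written.
Heavy atoms by element → C:7, F:1, I:2, O:2.
Total: 12.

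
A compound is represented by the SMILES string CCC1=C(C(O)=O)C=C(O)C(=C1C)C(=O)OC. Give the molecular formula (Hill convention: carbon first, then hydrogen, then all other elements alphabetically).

C12H14O5

Walk through each heavy atom and fill implicit hydrogens from standard valence (C 4, N 3, O 2, S 2, halogen 1):
  atom 1: C, bond orders sum to 1 (valence 4) → 3 H
  atom 2: C, bond orders sum to 2 (valence 4) → 2 H
  atom 3: C, bond orders sum to 4 (valence 4) → 0 H
  atom 4: C, bond orders sum to 4 (valence 4) → 0 H
  atom 5: C, bond orders sum to 4 (valence 4) → 0 H
  atom 6: O, bond orders sum to 1 (valence 2) → 1 H
  atom 7: O, bond orders sum to 2 (valence 2) → 0 H
  atom 8: C, bond orders sum to 3 (valence 4) → 1 H
  atom 9: C, bond orders sum to 4 (valence 4) → 0 H
  atom 10: O, bond orders sum to 1 (valence 2) → 1 H
  atom 11: C, bond orders sum to 4 (valence 4) → 0 H
  atom 12: C, bond orders sum to 4 (valence 4) → 0 H
  atom 13: C, bond orders sum to 1 (valence 4) → 3 H
  atom 14: C, bond orders sum to 4 (valence 4) → 0 H
  atom 15: O, bond orders sum to 2 (valence 2) → 0 H
  atom 16: O, bond orders sum to 2 (valence 2) → 0 H
  atom 17: C, bond orders sum to 1 (valence 4) → 3 H
Totals → C:12, H:14, O:5.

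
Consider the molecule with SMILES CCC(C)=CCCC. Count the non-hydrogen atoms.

Every atom symbol written in the SMILES (organic subset) is one heavy atom; implicit H are not written.
Heavy atoms by element → C:8.
Total: 8.

8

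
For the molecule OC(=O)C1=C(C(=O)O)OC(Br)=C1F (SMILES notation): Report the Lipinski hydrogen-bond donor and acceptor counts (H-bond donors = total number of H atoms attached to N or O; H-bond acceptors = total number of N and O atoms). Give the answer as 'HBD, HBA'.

Donors: find every N or O and count the H atoms it carries.
  atom 1 (O): bond orders sum to 1 → 1 H
  atom 3 (O): bond orders sum to 2 → 0 H
  atom 7 (O): bond orders sum to 2 → 0 H
  atom 8 (O): bond orders sum to 1 → 1 H
  atom 9 (O): bond orders sum to 2 → 0 H
Lipinski HBD = 2.
Acceptors: N atoms = 0, O atoms = 5 → HBA = 5.

2, 5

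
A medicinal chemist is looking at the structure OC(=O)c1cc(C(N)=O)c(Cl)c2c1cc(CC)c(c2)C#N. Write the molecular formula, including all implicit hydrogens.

C15H11ClN2O3

Walk through each heavy atom and fill implicit hydrogens from standard valence (C 4, N 3, O 2, S 2, halogen 1); for lowercase aromatic atoms, an aromatic c carries 1 H when it has two neighbours and 0 H with three, and aromatic n carries 0 H:
  atom 1: O, bond orders sum to 1 (valence 2) → 1 H
  atom 2: C, bond orders sum to 4 (valence 4) → 0 H
  atom 3: O, bond orders sum to 2 (valence 2) → 0 H
  atom 4: aromatic c, 3 neighbours → 0 H
  atom 5: aromatic c, 2 neighbours → 1 H
  atom 6: aromatic c, 3 neighbours → 0 H
  atom 7: C, bond orders sum to 4 (valence 4) → 0 H
  atom 8: N, bond orders sum to 1 (valence 3) → 2 H
  atom 9: O, bond orders sum to 2 (valence 2) → 0 H
  atom 10: aromatic c, 3 neighbours → 0 H
  atom 11: Cl (halogen, monovalent) → 0 H
  atom 12: aromatic c, 3 neighbours → 0 H
  atom 13: aromatic c, 3 neighbours → 0 H
  atom 14: aromatic c, 2 neighbours → 1 H
  atom 15: aromatic c, 3 neighbours → 0 H
  atom 16: C, bond orders sum to 2 (valence 4) → 2 H
  atom 17: C, bond orders sum to 1 (valence 4) → 3 H
  atom 18: aromatic c, 3 neighbours → 0 H
  atom 19: aromatic c, 2 neighbours → 1 H
  atom 20: C, bond orders sum to 4 (valence 4) → 0 H
  atom 21: N, bond orders sum to 3 (valence 3) → 0 H
Totals → C:15, H:11, Cl:1, N:2, O:3.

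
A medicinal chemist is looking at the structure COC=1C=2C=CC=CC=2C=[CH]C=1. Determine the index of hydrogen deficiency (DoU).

7

Degree of unsaturation = (number of rings) + (number of π bonds).
Ring closures in the SMILES: 2.
π bonds: 5 double bonds (each 1 DoU) → 5 DoU from unsaturation.
Total DoU = 2 + 5 = 7.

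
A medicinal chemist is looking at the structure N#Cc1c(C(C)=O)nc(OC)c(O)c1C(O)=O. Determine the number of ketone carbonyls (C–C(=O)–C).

1

The ketone motif appears at heavy-atom position 5 in the SMILES.
Other groups present: 1 carboxylic acid, 1 ether, 1 hydroxyl, 1 nitrile.
Ketone count: 1.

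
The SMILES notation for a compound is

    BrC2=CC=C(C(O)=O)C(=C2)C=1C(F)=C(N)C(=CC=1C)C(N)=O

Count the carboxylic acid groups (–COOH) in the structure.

The carboxylic acid motif appears at heavy-atom position 6 in the SMILES.
Other groups present: 1 amide, 1 primary amine.
Carboxylic acid count: 1.

1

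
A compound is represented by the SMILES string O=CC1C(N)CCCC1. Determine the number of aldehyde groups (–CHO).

1

The aldehyde motif appears at heavy-atom position 2 in the SMILES.
Other groups present: 1 primary amine.
Aldehyde count: 1.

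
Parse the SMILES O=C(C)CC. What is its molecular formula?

Walk through each heavy atom and fill implicit hydrogens from standard valence (C 4, N 3, O 2, S 2, halogen 1):
  atom 1: O, bond orders sum to 2 (valence 2) → 0 H
  atom 2: C, bond orders sum to 4 (valence 4) → 0 H
  atom 3: C, bond orders sum to 1 (valence 4) → 3 H
  atom 4: C, bond orders sum to 2 (valence 4) → 2 H
  atom 5: C, bond orders sum to 1 (valence 4) → 3 H
Totals → C:4, H:8, O:1.

C4H8O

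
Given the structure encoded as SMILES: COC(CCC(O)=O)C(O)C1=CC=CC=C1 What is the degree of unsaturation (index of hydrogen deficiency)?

Degree of unsaturation = (number of rings) + (number of π bonds).
Ring closures in the SMILES: 1.
π bonds: 4 double bonds (each 1 DoU) → 4 DoU from unsaturation.
Total DoU = 1 + 4 = 5.

5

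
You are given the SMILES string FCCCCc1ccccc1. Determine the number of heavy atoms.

Every atom symbol written in the SMILES (organic subset) is one heavy atom; implicit H are not written.
Heavy atoms by element → C:10, F:1.
Total: 11.

11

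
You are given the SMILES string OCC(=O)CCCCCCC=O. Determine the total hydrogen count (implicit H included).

16

Walk through each heavy atom and fill implicit hydrogens from standard valence (C 4, N 3, O 2, S 2, halogen 1):
  atom 1: O, bond orders sum to 1 (valence 2) → 1 H
  atom 2: C, bond orders sum to 2 (valence 4) → 2 H
  atom 3: C, bond orders sum to 4 (valence 4) → 0 H
  atom 4: O, bond orders sum to 2 (valence 2) → 0 H
  atom 5: C, bond orders sum to 2 (valence 4) → 2 H
  atom 6: C, bond orders sum to 2 (valence 4) → 2 H
  atom 7: C, bond orders sum to 2 (valence 4) → 2 H
  atom 8: C, bond orders sum to 2 (valence 4) → 2 H
  atom 9: C, bond orders sum to 2 (valence 4) → 2 H
  atom 10: C, bond orders sum to 2 (valence 4) → 2 H
  atom 11: C, bond orders sum to 3 (valence 4) → 1 H
  atom 12: O, bond orders sum to 2 (valence 2) → 0 H
Total hydrogens: 16.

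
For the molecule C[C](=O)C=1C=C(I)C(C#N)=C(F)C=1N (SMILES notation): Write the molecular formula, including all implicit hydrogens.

Walk through each heavy atom and fill implicit hydrogens from standard valence (C 4, N 3, O 2, S 2, halogen 1):
  atom 1: C, bond orders sum to 1 (valence 4) → 3 H
  atom 2: C with explicit H count 0
  atom 3: O, bond orders sum to 2 (valence 2) → 0 H
  atom 4: C, bond orders sum to 4 (valence 4) → 0 H
  atom 5: C, bond orders sum to 3 (valence 4) → 1 H
  atom 6: C, bond orders sum to 4 (valence 4) → 0 H
  atom 7: I (halogen, monovalent) → 0 H
  atom 8: C, bond orders sum to 4 (valence 4) → 0 H
  atom 9: C, bond orders sum to 4 (valence 4) → 0 H
  atom 10: N, bond orders sum to 3 (valence 3) → 0 H
  atom 11: C, bond orders sum to 4 (valence 4) → 0 H
  atom 12: F (halogen, monovalent) → 0 H
  atom 13: C, bond orders sum to 4 (valence 4) → 0 H
  atom 14: N, bond orders sum to 1 (valence 3) → 2 H
Totals → C:9, H:6, F:1, I:1, N:2, O:1.

C9H6FIN2O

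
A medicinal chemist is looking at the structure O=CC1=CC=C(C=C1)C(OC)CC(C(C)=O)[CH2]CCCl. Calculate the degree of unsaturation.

Degree of unsaturation = (number of rings) + (number of π bonds).
Ring closures in the SMILES: 1.
π bonds: 5 double bonds (each 1 DoU) → 5 DoU from unsaturation.
Total DoU = 1 + 5 = 6.

6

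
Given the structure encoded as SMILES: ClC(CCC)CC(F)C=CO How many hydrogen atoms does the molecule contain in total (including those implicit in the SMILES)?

Walk through each heavy atom and fill implicit hydrogens from standard valence (C 4, N 3, O 2, S 2, halogen 1):
  atom 1: Cl (halogen, monovalent) → 0 H
  atom 2: C, bond orders sum to 3 (valence 4) → 1 H
  atom 3: C, bond orders sum to 2 (valence 4) → 2 H
  atom 4: C, bond orders sum to 2 (valence 4) → 2 H
  atom 5: C, bond orders sum to 1 (valence 4) → 3 H
  atom 6: C, bond orders sum to 2 (valence 4) → 2 H
  atom 7: C, bond orders sum to 3 (valence 4) → 1 H
  atom 8: F (halogen, monovalent) → 0 H
  atom 9: C, bond orders sum to 3 (valence 4) → 1 H
  atom 10: C, bond orders sum to 3 (valence 4) → 1 H
  atom 11: O, bond orders sum to 1 (valence 2) → 1 H
Total hydrogens: 14.

14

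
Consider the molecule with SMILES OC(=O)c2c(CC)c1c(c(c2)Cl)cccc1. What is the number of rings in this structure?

In SMILES, each pair of matching ring-closure digits denotes one ring-closing bond; the number of such bonds equals the number of independent rings.
Ring-closure bonds here: 2.

2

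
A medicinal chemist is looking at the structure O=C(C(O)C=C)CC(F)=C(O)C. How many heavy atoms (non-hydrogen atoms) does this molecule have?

12

Every atom symbol written in the SMILES (organic subset) is one heavy atom; implicit H are not written.
Heavy atoms by element → C:8, F:1, O:3.
Total: 12.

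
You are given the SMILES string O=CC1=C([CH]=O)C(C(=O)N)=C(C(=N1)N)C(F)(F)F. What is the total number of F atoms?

3

Scan the SMILES for F atoms (remember two-letter symbols like Cl and Br are single atoms).
Fluorine count: 3.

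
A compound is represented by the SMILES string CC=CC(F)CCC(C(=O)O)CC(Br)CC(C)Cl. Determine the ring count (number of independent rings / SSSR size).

In SMILES, each pair of matching ring-closure digits denotes one ring-closing bond; the number of such bonds equals the number of independent rings.
Ring-closure bonds here: 0.

0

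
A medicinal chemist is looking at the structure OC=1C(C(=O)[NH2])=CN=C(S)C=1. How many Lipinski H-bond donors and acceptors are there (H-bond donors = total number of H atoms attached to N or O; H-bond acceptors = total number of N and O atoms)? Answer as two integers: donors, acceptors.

3, 4

Donors: find every N or O and count the H atoms it carries.
  atom 1 (O): bond orders sum to 1 → 1 H
  atom 5 (O): bond orders sum to 2 → 0 H
  atom 6 (N): bond orders sum to 1 → 2 H
  atom 8 (N): bond orders sum to 3 → 0 H
Lipinski HBD = 3.
Acceptors: N atoms = 2, O atoms = 2 → HBA = 4.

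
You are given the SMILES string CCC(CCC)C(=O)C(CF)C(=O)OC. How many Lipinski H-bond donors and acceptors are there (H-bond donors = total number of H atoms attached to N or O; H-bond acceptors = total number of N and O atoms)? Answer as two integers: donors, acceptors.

Donors: find every N or O and count the H atoms it carries.
  atom 8 (O): bond orders sum to 2 → 0 H
  atom 13 (O): bond orders sum to 2 → 0 H
  atom 14 (O): bond orders sum to 2 → 0 H
Lipinski HBD = 0.
Acceptors: N atoms = 0, O atoms = 3 → HBA = 3.

0, 3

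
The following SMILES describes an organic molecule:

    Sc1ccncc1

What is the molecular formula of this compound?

C5H5NS

Walk through each heavy atom and fill implicit hydrogens from standard valence (C 4, N 3, O 2, S 2, halogen 1); for lowercase aromatic atoms, an aromatic c carries 1 H when it has two neighbours and 0 H with three, and aromatic n carries 0 H:
  atom 1: S, bond orders sum to 1 (valence 2) → 1 H
  atom 2: aromatic c, 3 neighbours → 0 H
  atom 3: aromatic c, 2 neighbours → 1 H
  atom 4: aromatic c, 2 neighbours → 1 H
  atom 5: aromatic n, 2 neighbours → 0 H
  atom 6: aromatic c, 2 neighbours → 1 H
  atom 7: aromatic c, 2 neighbours → 1 H
Totals → C:5, H:5, N:1, S:1.
In Hill order: C5H5NS.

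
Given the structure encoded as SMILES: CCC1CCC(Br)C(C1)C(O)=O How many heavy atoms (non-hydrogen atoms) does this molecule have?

Every atom symbol written in the SMILES (organic subset) is one heavy atom; implicit H are not written.
Heavy atoms by element → Br:1, C:9, O:2.
Total: 12.

12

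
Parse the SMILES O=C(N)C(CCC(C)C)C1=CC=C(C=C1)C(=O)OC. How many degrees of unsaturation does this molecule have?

6

Degree of unsaturation = (number of rings) + (number of π bonds).
Ring closures in the SMILES: 1.
π bonds: 5 double bonds (each 1 DoU) → 5 DoU from unsaturation.
Total DoU = 1 + 5 = 6.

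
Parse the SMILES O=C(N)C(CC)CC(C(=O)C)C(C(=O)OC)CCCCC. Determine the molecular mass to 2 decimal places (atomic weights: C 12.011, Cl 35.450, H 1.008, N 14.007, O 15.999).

299.41 g/mol

First, the molecular formula is C16H29NO4 (counting implicit H from valence).
  C: 16 × 12.011 = 192.176
  H: 29 × 1.008 = 29.232
  N: 1 × 14.007 = 14.007
  O: 4 × 15.999 = 63.996
Sum: 16×12.011 + 29×1.008 + 1×14.007 + 4×15.999 = 299.411 → 299.41 g/mol.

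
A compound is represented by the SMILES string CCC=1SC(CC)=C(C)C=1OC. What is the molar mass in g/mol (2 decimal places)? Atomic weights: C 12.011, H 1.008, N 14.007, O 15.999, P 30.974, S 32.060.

First, the molecular formula is C10H16OS (counting implicit H from valence).
  C: 10 × 12.011 = 120.110
  H: 16 × 1.008 = 16.128
  O: 1 × 15.999 = 15.999
  S: 1 × 32.060 = 32.060
Sum: 10×12.011 + 16×1.008 + 1×15.999 + 1×32.060 = 184.297 → 184.30 g/mol.

184.30 g/mol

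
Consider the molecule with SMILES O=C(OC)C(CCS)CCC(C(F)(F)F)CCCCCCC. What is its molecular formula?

C16H29F3O2S

Walk through each heavy atom and fill implicit hydrogens from standard valence (C 4, N 3, O 2, S 2, halogen 1):
  atom 1: O, bond orders sum to 2 (valence 2) → 0 H
  atom 2: C, bond orders sum to 4 (valence 4) → 0 H
  atom 3: O, bond orders sum to 2 (valence 2) → 0 H
  atom 4: C, bond orders sum to 1 (valence 4) → 3 H
  atom 5: C, bond orders sum to 3 (valence 4) → 1 H
  atom 6: C, bond orders sum to 2 (valence 4) → 2 H
  atom 7: C, bond orders sum to 2 (valence 4) → 2 H
  atom 8: S, bond orders sum to 1 (valence 2) → 1 H
  atom 9: C, bond orders sum to 2 (valence 4) → 2 H
  atom 10: C, bond orders sum to 2 (valence 4) → 2 H
  atom 11: C, bond orders sum to 3 (valence 4) → 1 H
  atom 12: C, bond orders sum to 4 (valence 4) → 0 H
  atom 13: F (halogen, monovalent) → 0 H
  atom 14: F (halogen, monovalent) → 0 H
  atom 15: F (halogen, monovalent) → 0 H
  atom 16: C, bond orders sum to 2 (valence 4) → 2 H
  atom 17: C, bond orders sum to 2 (valence 4) → 2 H
  atom 18: C, bond orders sum to 2 (valence 4) → 2 H
  atom 19: C, bond orders sum to 2 (valence 4) → 2 H
  atom 20: C, bond orders sum to 2 (valence 4) → 2 H
  atom 21: C, bond orders sum to 2 (valence 4) → 2 H
  atom 22: C, bond orders sum to 1 (valence 4) → 3 H
Totals → C:16, H:29, F:3, O:2, S:1.
In Hill order: C16H29F3O2S.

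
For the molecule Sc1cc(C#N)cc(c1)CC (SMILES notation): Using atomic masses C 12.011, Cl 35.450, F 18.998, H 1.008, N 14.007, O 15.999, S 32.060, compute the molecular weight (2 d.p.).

163.24 g/mol

First, the molecular formula is C9H9NS (counting implicit H from valence).
  C: 9 × 12.011 = 108.099
  H: 9 × 1.008 = 9.072
  N: 1 × 14.007 = 14.007
  S: 1 × 32.060 = 32.060
Sum: 9×12.011 + 9×1.008 + 1×14.007 + 1×32.060 = 163.238 → 163.24 g/mol.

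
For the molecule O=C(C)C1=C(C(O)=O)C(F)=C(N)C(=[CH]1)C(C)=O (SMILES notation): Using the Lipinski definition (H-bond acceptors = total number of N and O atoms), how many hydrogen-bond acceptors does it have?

N atoms: 1; O atoms: 4.
Lipinski HBA = 1 + 4 = 5.

5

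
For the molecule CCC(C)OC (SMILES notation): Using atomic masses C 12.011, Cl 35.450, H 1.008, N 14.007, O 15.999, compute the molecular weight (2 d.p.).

First, the molecular formula is C5H12O (counting implicit H from valence).
  C: 5 × 12.011 = 60.055
  H: 12 × 1.008 = 12.096
  O: 1 × 15.999 = 15.999
Sum: 5×12.011 + 12×1.008 + 1×15.999 = 88.150 → 88.15 g/mol.

88.15 g/mol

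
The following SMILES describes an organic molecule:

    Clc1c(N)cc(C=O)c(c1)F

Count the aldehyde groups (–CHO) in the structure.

The aldehyde motif appears at heavy-atom position 7 in the SMILES.
Other groups present: 1 primary amine.
Aldehyde count: 1.

1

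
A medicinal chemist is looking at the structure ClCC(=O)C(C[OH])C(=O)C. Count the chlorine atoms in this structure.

1

Scan the SMILES for Cl atoms (remember two-letter symbols like Cl and Br are single atoms).
Chlorine count: 1.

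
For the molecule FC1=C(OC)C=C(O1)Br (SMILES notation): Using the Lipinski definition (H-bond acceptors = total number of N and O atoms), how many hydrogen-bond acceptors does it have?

2

N atoms: 0; O atoms: 2.
Lipinski HBA = 0 + 2 = 2.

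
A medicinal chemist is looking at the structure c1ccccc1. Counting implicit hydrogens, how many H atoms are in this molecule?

Walk through each heavy atom and fill implicit hydrogens from standard valence (C 4, N 3, O 2, S 2, halogen 1); for lowercase aromatic atoms, an aromatic c carries 1 H when it has two neighbours and 0 H with three, and aromatic n carries 0 H:
  atom 1: aromatic c, 2 neighbours → 1 H
  atom 2: aromatic c, 2 neighbours → 1 H
  atom 3: aromatic c, 2 neighbours → 1 H
  atom 4: aromatic c, 2 neighbours → 1 H
  atom 5: aromatic c, 2 neighbours → 1 H
  atom 6: aromatic c, 2 neighbours → 1 H
Total hydrogens: 6.

6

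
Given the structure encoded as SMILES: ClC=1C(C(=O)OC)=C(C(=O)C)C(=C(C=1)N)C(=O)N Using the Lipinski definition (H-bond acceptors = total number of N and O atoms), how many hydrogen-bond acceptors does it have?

6

N atoms: 2; O atoms: 4.
Lipinski HBA = 2 + 4 = 6.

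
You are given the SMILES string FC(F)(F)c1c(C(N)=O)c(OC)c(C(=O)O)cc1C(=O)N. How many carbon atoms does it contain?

Count every carbon token in the SMILES (each C, including those in ring-closure positions and inside branches).
Carbon count: 11.

11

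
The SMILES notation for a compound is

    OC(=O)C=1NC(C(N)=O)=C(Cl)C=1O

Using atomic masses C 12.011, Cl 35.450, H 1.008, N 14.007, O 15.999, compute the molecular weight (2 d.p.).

First, the molecular formula is C6H5ClN2O4 (counting implicit H from valence).
  C: 6 × 12.011 = 72.066
  Cl: 1 × 35.450 = 35.450
  H: 5 × 1.008 = 5.040
  N: 2 × 14.007 = 28.014
  O: 4 × 15.999 = 63.996
Sum: 6×12.011 + 1×35.450 + 5×1.008 + 2×14.007 + 4×15.999 = 204.566 → 204.57 g/mol.

204.57 g/mol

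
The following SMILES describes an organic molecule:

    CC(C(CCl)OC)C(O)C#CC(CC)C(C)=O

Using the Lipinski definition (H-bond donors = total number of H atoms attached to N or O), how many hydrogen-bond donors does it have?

1

Donors: find every N or O and count the H atoms it carries.
  atom 6 (O): bond orders sum to 2 → 0 H
  atom 9 (O): bond orders sum to 1 → 1 H
  atom 17 (O): bond orders sum to 2 → 0 H
Lipinski HBD = 1.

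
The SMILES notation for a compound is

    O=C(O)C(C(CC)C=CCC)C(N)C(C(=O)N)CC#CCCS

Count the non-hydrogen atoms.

Every atom symbol written in the SMILES (organic subset) is one heavy atom; implicit H are not written.
Heavy atoms by element → C:17, N:2, O:3, S:1.
Total: 23.

23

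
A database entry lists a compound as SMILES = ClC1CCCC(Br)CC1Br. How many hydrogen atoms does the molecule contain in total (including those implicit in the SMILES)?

11

Walk through each heavy atom and fill implicit hydrogens from standard valence (C 4, N 3, O 2, S 2, halogen 1):
  atom 1: Cl (halogen, monovalent) → 0 H
  atom 2: C, bond orders sum to 3 (valence 4) → 1 H
  atom 3: C, bond orders sum to 2 (valence 4) → 2 H
  atom 4: C, bond orders sum to 2 (valence 4) → 2 H
  atom 5: C, bond orders sum to 2 (valence 4) → 2 H
  atom 6: C, bond orders sum to 3 (valence 4) → 1 H
  atom 7: Br (halogen, monovalent) → 0 H
  atom 8: C, bond orders sum to 2 (valence 4) → 2 H
  atom 9: C, bond orders sum to 3 (valence 4) → 1 H
  atom 10: Br (halogen, monovalent) → 0 H
Total hydrogens: 11.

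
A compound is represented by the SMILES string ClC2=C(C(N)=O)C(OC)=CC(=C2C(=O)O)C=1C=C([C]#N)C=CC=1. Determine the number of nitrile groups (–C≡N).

1

The nitrile motif appears at heavy-atom position 19 in the SMILES.
Other groups present: 1 amide, 1 carboxylic acid, 1 ether.
Nitrile count: 1.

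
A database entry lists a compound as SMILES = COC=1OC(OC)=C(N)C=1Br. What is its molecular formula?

C6H8BrNO3

Walk through each heavy atom and fill implicit hydrogens from standard valence (C 4, N 3, O 2, S 2, halogen 1):
  atom 1: C, bond orders sum to 1 (valence 4) → 3 H
  atom 2: O, bond orders sum to 2 (valence 2) → 0 H
  atom 3: C, bond orders sum to 4 (valence 4) → 0 H
  atom 4: O, bond orders sum to 2 (valence 2) → 0 H
  atom 5: C, bond orders sum to 4 (valence 4) → 0 H
  atom 6: O, bond orders sum to 2 (valence 2) → 0 H
  atom 7: C, bond orders sum to 1 (valence 4) → 3 H
  atom 8: C, bond orders sum to 4 (valence 4) → 0 H
  atom 9: N, bond orders sum to 1 (valence 3) → 2 H
  atom 10: C, bond orders sum to 4 (valence 4) → 0 H
  atom 11: Br (halogen, monovalent) → 0 H
Totals → C:6, H:8, Br:1, N:1, O:3.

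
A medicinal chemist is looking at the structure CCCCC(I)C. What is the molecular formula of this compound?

Walk through each heavy atom and fill implicit hydrogens from standard valence (C 4, N 3, O 2, S 2, halogen 1):
  atom 1: C, bond orders sum to 1 (valence 4) → 3 H
  atom 2: C, bond orders sum to 2 (valence 4) → 2 H
  atom 3: C, bond orders sum to 2 (valence 4) → 2 H
  atom 4: C, bond orders sum to 2 (valence 4) → 2 H
  atom 5: C, bond orders sum to 3 (valence 4) → 1 H
  atom 6: I (halogen, monovalent) → 0 H
  atom 7: C, bond orders sum to 1 (valence 4) → 3 H
Totals → C:6, H:13, I:1.
In Hill order: C6H13I.

C6H13I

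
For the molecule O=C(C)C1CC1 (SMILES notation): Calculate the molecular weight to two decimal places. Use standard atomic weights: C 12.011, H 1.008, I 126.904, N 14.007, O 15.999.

84.12 g/mol

First, the molecular formula is C5H8O (counting implicit H from valence).
  C: 5 × 12.011 = 60.055
  H: 8 × 1.008 = 8.064
  O: 1 × 15.999 = 15.999
Sum: 5×12.011 + 8×1.008 + 1×15.999 = 84.118 → 84.12 g/mol.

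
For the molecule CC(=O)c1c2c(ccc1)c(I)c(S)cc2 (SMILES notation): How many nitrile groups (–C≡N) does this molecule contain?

Scan the SMILES for the nitrile motif — none present.
Groups that are present: 1 ketone, 1 thiol.

0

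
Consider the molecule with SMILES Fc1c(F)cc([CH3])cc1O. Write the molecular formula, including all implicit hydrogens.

C7H6F2O

Walk through each heavy atom and fill implicit hydrogens from standard valence (C 4, N 3, O 2, S 2, halogen 1); for lowercase aromatic atoms, an aromatic c carries 1 H when it has two neighbours and 0 H with three, and aromatic n carries 0 H:
  atom 1: F (halogen, monovalent) → 0 H
  atom 2: aromatic c, 3 neighbours → 0 H
  atom 3: aromatic c, 3 neighbours → 0 H
  atom 4: F (halogen, monovalent) → 0 H
  atom 5: aromatic c, 2 neighbours → 1 H
  atom 6: aromatic c, 3 neighbours → 0 H
  atom 7: C with explicit H count 3
  atom 8: aromatic c, 2 neighbours → 1 H
  atom 9: aromatic c, 3 neighbours → 0 H
  atom 10: O, bond orders sum to 1 (valence 2) → 1 H
Totals → C:7, H:6, F:2, O:1.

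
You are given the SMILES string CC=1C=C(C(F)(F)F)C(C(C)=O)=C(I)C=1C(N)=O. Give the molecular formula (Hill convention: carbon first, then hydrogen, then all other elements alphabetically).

Walk through each heavy atom and fill implicit hydrogens from standard valence (C 4, N 3, O 2, S 2, halogen 1):
  atom 1: C, bond orders sum to 1 (valence 4) → 3 H
  atom 2: C, bond orders sum to 4 (valence 4) → 0 H
  atom 3: C, bond orders sum to 3 (valence 4) → 1 H
  atom 4: C, bond orders sum to 4 (valence 4) → 0 H
  atom 5: C, bond orders sum to 4 (valence 4) → 0 H
  atom 6: F (halogen, monovalent) → 0 H
  atom 7: F (halogen, monovalent) → 0 H
  atom 8: F (halogen, monovalent) → 0 H
  atom 9: C, bond orders sum to 4 (valence 4) → 0 H
  atom 10: C, bond orders sum to 4 (valence 4) → 0 H
  atom 11: C, bond orders sum to 1 (valence 4) → 3 H
  atom 12: O, bond orders sum to 2 (valence 2) → 0 H
  atom 13: C, bond orders sum to 4 (valence 4) → 0 H
  atom 14: I (halogen, monovalent) → 0 H
  atom 15: C, bond orders sum to 4 (valence 4) → 0 H
  atom 16: C, bond orders sum to 4 (valence 4) → 0 H
  atom 17: N, bond orders sum to 1 (valence 3) → 2 H
  atom 18: O, bond orders sum to 2 (valence 2) → 0 H
Totals → C:11, H:9, F:3, I:1, N:1, O:2.
In Hill order: C11H9F3INO2.

C11H9F3INO2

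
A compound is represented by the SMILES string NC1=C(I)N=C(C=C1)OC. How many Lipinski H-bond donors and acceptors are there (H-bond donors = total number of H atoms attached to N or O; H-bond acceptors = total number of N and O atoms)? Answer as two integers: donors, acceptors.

Donors: find every N or O and count the H atoms it carries.
  atom 1 (N): bond orders sum to 1 → 2 H
  atom 5 (N): bond orders sum to 3 → 0 H
  atom 9 (O): bond orders sum to 2 → 0 H
Lipinski HBD = 2.
Acceptors: N atoms = 2, O atoms = 1 → HBA = 3.

2, 3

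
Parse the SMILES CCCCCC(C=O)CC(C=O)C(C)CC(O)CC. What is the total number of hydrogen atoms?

Walk through each heavy atom and fill implicit hydrogens from standard valence (C 4, N 3, O 2, S 2, halogen 1):
  atom 1: C, bond orders sum to 1 (valence 4) → 3 H
  atom 2: C, bond orders sum to 2 (valence 4) → 2 H
  atom 3: C, bond orders sum to 2 (valence 4) → 2 H
  atom 4: C, bond orders sum to 2 (valence 4) → 2 H
  atom 5: C, bond orders sum to 2 (valence 4) → 2 H
  atom 6: C, bond orders sum to 3 (valence 4) → 1 H
  atom 7: C, bond orders sum to 3 (valence 4) → 1 H
  atom 8: O, bond orders sum to 2 (valence 2) → 0 H
  atom 9: C, bond orders sum to 2 (valence 4) → 2 H
  atom 10: C, bond orders sum to 3 (valence 4) → 1 H
  atom 11: C, bond orders sum to 3 (valence 4) → 1 H
  atom 12: O, bond orders sum to 2 (valence 2) → 0 H
  atom 13: C, bond orders sum to 3 (valence 4) → 1 H
  atom 14: C, bond orders sum to 1 (valence 4) → 3 H
  atom 15: C, bond orders sum to 2 (valence 4) → 2 H
  atom 16: C, bond orders sum to 3 (valence 4) → 1 H
  atom 17: O, bond orders sum to 1 (valence 2) → 1 H
  atom 18: C, bond orders sum to 2 (valence 4) → 2 H
  atom 19: C, bond orders sum to 1 (valence 4) → 3 H
Total hydrogens: 30.

30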